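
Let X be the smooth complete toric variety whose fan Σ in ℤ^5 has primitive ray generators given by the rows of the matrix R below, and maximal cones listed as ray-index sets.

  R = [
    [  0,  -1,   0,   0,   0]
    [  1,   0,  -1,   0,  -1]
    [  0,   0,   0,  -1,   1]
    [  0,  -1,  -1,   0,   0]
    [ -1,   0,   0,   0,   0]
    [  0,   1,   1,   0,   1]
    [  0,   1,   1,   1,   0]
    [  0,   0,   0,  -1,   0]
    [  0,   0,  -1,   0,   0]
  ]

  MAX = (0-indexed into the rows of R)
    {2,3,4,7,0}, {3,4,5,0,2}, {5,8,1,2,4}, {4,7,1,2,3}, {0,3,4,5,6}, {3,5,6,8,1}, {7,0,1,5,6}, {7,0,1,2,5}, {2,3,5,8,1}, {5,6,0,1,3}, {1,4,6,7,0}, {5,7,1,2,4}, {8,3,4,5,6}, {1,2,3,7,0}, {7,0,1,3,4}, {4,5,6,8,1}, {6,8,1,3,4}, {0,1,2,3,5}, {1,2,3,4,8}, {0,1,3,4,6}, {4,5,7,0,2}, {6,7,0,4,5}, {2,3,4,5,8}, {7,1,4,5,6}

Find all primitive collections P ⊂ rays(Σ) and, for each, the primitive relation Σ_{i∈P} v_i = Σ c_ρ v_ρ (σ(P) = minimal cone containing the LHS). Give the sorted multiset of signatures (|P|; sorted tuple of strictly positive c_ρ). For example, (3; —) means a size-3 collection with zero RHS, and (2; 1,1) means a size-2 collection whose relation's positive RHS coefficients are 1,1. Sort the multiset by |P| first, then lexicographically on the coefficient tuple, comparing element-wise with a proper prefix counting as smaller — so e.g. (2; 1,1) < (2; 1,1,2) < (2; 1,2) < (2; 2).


8 minimal non-faces of Δ(Σ) (on 9 rays):

  P={0,8}:  v_{0} + v_{8} = v_{3}  ⇒ sig = (2; 1)
  P={2,6}:  v_{2} + v_{6} = v_{5}  ⇒ sig = (2; 1)
  P={7,8}:  v_{7} + v_{8} = v_{1} + v_{2} + v_{4}  ⇒ sig = (2; 1,1,1)
  P={3,6,7}:  v_{3} + v_{6} + v_{7} = 0  ⇒ sig = (3; —)
  P={3,5,7}:  v_{3} + v_{5} + v_{7} = v_{2}  ⇒ sig = (3; 1)
  P={0,1,4,5}:  v_{0} + v_{1} + v_{4} + v_{5} = 0  ⇒ sig = (4; —)
  P={1,3,4,5}:  v_{1} + v_{3} + v_{4} + v_{5} = v_{8}  ⇒ sig = (4; 1)
  P={0,1,2,4}:  v_{0} + v_{1} + v_{2} + v_{4} = v_{3} + v_{7}  ⇒ sig = (4; 1,1)

Hence PRS(X_Σ) =
    (2; 1)
    (2; 1)
    (2; 1,1,1)
    (3; —)
    (3; 1)
    (4; —)
    (4; 1)
    (4; 1,1)


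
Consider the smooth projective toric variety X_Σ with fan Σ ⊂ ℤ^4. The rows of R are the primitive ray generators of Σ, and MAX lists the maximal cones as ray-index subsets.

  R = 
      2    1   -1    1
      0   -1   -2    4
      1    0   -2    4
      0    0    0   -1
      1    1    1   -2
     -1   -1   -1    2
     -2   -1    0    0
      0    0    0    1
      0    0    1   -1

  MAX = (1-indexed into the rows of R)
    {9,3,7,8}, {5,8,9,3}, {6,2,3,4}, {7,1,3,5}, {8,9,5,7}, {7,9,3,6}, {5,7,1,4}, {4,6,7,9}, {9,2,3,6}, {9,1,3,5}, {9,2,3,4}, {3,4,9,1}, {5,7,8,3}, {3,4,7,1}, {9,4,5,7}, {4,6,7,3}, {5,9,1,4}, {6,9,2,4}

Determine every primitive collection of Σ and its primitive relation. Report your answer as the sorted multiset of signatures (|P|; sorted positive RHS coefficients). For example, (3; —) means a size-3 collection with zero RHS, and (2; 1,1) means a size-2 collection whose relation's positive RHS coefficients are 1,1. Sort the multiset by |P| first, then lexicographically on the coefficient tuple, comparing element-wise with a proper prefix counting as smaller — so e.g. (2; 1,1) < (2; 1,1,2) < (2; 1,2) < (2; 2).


Δ(Σ) — 9 vertices, 14 min non-faces:

  • {4,8}:  v_{4} + v_{8} = 0 — sig = (2; —)
  • {5,6}:  v_{5} + v_{6} = 0 — sig = (2; —)
  • {1,6}:  v_{1} + v_{6} = v_{3} + v_{4} — sig = (2; 1,1)
  • {1,8}:  v_{1} + v_{8} = v_{3} + v_{5} — sig = (2; 1,1)
  • {2,5}:  v_{2} + v_{5} = v_{3} + v_{4} + v_{9} — sig = (2; 1,1,1)
  • {2,8}:  v_{2} + v_{8} = v_{3} + v_{6} + v_{9} — sig = (2; 1,1,1)
  • {6,8}:  v_{6} + v_{8} = v_{3} + v_{7} + v_{9} — sig = (2; 1,1,1)
  • {1,2}:  v_{1} + v_{2} = 2·v_{3} + 2·v_{4} + v_{9} — sig = (2; 1,2,2)
  • {2,7}:  v_{2} + v_{7} = 2·v_{6} — sig = (2; 2)
  • {1,7,9}:  v_{1} + v_{7} + v_{9} = 0 — sig = (3; —)
  • {3,4,5}:  v_{3} + v_{4} + v_{5} = v_{1} — sig = (3; 1)
  • {3,4,6,9}:  v_{3} + v_{4} + v_{6} + v_{9} = v_{2} — sig = (4; 1)
  • {3,4,7,9}:  v_{3} + v_{4} + v_{7} + v_{9} = v_{6} — sig = (4; 1)
  • {3,5,7,9}:  v_{3} + v_{5} + v_{7} + v_{9} = v_{8} — sig = (4; 1)

so the primitive-relation signature multiset is
    |P|=2: 9 collections, coeffs (), (), (1,1), (1,1), (1,1,1), (1,1,1), (1,1,1), (1,2,2), (2)
    |P|=3: 2 collections, coeffs (), (1)
    |P|=4: 3 collections, coeffs (1), (1), (1)


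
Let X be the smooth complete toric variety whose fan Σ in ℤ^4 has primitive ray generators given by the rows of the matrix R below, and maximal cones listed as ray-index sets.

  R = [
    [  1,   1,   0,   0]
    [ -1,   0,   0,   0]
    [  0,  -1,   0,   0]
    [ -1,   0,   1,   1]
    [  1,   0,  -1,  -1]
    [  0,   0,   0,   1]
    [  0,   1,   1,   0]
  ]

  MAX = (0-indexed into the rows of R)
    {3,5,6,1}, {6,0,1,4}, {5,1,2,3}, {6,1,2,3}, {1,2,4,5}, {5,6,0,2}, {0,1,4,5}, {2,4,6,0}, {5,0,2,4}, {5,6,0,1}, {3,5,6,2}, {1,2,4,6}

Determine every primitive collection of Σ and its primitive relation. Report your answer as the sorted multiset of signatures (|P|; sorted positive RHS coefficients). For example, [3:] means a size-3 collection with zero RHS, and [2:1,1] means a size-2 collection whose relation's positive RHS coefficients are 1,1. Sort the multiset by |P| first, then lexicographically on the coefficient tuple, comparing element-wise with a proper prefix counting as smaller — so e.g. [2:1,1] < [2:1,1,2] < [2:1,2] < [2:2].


|primitive collections| = 5. Relations:

  P={3,4}:  v_{3} + v_{4} = 0  so sig = [2:]
  P={0,3}:  v_{0} + v_{3} = v_{5} + v_{6}  so sig = [2:1,1]
  P={0,1,2}:  v_{0} + v_{1} + v_{2} = 0  so sig = [3:]
  P={4,5,6}:  v_{4} + v_{5} + v_{6} = v_{0}  so sig = [3:1]
  P={1,2,5,6}:  v_{1} + v_{2} + v_{5} + v_{6} = v_{3}  so sig = [4:1]

Sorted signature multiset PRS(X):
    |P|=2: 2 collections, coeffs (), (1,1)
    |P|=3: 2 collections, coeffs (), (1)
    |P|=4: 1 collection, coeffs (1)


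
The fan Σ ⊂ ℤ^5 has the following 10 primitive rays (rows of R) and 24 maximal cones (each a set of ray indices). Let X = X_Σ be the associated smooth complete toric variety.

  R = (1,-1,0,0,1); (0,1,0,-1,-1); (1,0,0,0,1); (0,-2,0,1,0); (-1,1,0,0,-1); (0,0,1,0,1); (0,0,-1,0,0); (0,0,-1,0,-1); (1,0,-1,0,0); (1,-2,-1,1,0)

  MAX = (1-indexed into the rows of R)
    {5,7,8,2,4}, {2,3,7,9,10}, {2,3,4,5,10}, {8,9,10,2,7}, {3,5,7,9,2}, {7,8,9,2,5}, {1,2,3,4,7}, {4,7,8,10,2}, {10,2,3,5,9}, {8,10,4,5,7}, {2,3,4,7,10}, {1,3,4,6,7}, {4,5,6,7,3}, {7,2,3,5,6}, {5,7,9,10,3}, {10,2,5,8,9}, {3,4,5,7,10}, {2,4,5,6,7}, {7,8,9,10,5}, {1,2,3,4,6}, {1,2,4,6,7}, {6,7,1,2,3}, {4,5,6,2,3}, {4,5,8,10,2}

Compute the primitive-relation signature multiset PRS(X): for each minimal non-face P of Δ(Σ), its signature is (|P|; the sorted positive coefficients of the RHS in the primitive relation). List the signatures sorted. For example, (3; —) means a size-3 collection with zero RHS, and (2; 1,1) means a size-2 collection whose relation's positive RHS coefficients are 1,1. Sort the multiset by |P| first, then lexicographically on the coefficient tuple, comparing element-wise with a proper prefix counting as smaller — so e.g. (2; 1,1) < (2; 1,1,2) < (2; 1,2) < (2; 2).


12 minimal non-faces of Δ(Σ) (on 10 rays):

  P = {1,5}:  v_{1} + v_{5} = 0 — sig = (2; —)
  P = {6,8}:  v_{6} + v_{8} = 0 — sig = (2; —)
  P = {3,8}:  v_{3} + v_{8} = v_{9} — sig = (2; 1)
  P = {4,9}:  v_{4} + v_{9} = v_{10} — sig = (2; 1)
  P = {6,9}:  v_{6} + v_{9} = v_{3} — sig = (2; 1)
  P = {6,10}:  v_{6} + v_{10} = v_{3} + v_{4} — sig = (2; 1,1)
  P = {1,8}:  v_{1} + v_{8} = v_{2} + v_{3} + v_{4} + v_{7} — sig = (2; 1,1,1,1)
  P = {1,9}:  v_{1} + v_{9} = v_{2} + 2·v_{3} + v_{4} + v_{7} — sig = (2; 1,1,1,2)
  P = {1,10}:  v_{1} + v_{10} = v_{2} + 2·v_{3} + 2·v_{4} + v_{7} — sig = (2; 1,1,2,2)
  P = {2,5,7,10}:  v_{2} + v_{5} + v_{7} + v_{10} = 2·v_{8} — sig = (4; 2)
  P = {2,3,4,5,7}:  v_{2} + v_{3} + v_{4} + v_{5} + v_{7} = v_{8} — sig = (5; 1)
  P = {2,3,4,6,7}:  v_{2} + v_{3} + v_{4} + v_{6} + v_{7} = v_{1} — sig = (5; 1)

so the primitive-relation signature multiset is
    |P|=2: 9 collections, coeffs (), (), (1), (1), (1), (1,1), (1,1,1,1), (1,1,1,2), (1,1,2,2)
    |P|=4: 1 collection, coeffs (2)
    |P|=5: 2 collections, coeffs (1), (1)


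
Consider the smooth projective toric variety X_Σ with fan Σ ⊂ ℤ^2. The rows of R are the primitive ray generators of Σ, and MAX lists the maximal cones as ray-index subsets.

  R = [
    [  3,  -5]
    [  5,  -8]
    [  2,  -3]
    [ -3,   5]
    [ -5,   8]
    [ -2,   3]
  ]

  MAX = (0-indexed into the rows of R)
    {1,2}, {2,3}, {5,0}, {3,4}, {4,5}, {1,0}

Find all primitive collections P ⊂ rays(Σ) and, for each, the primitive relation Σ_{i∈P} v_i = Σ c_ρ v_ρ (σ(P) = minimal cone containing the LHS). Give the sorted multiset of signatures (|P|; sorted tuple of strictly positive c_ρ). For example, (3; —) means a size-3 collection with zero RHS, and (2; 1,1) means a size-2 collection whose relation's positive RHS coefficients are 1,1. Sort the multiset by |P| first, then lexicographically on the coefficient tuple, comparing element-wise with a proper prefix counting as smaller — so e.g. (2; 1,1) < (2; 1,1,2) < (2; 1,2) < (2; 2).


Σ has 9 primitive collections:

  P = {0,3}:  v_{0} + v_{3} = 0  so sig = (2; —)
  P = {1,4}:  v_{1} + v_{4} = 0  so sig = (2; —)
  P = {2,5}:  v_{2} + v_{5} = 0  so sig = (2; —)
  P = {0,2}:  v_{0} + v_{2} = v_{1}  so sig = (2; 1)
  P = {0,4}:  v_{0} + v_{4} = v_{5}  so sig = (2; 1)
  P = {1,3}:  v_{1} + v_{3} = v_{2}  so sig = (2; 1)
  P = {1,5}:  v_{1} + v_{5} = v_{0}  so sig = (2; 1)
  P = {2,4}:  v_{2} + v_{4} = v_{3}  so sig = (2; 1)
  P = {3,5}:  v_{3} + v_{5} = v_{4}  so sig = (2; 1)

Signatures (|P|; sorted positive RHS coefficients), sorted:
    (2; —)
    (2; —)
    (2; —)
    (2; 1)
    (2; 1)
    (2; 1)
    (2; 1)
    (2; 1)
    (2; 1)


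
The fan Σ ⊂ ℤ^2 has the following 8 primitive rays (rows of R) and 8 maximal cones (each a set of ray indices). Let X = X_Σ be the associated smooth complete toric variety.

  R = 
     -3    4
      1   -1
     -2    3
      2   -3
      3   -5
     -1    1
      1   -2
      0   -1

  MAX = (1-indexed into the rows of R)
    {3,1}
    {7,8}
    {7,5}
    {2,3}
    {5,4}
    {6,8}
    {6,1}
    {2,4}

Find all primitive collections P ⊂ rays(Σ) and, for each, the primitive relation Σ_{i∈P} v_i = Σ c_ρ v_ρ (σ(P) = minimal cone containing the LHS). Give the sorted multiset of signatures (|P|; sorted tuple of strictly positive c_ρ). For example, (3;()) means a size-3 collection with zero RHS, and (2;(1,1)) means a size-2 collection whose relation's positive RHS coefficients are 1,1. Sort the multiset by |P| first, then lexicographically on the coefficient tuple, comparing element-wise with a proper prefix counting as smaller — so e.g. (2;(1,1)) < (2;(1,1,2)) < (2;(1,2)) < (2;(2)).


Minimal non-faces — 20 found among 8 rays, 8 max cones:

  P = {2,6}:  v_{2} + v_{6} = 0 — sig = (2;())
  P = {3,4}:  v_{3} + v_{4} = 0 — sig = (2;())
  P = {1,2}:  v_{1} + v_{2} = v_{3} — sig = (2;(1))
  P = {1,4}:  v_{1} + v_{4} = v_{6} — sig = (2;(1))
  P = {1,5}:  v_{1} + v_{5} = v_{8} — sig = (2;(1))
  P = {2,7}:  v_{2} + v_{7} = v_{4} — sig = (2;(1))
  P = {2,8}:  v_{2} + v_{8} = v_{7} — sig = (2;(1))
  P = {3,5}:  v_{3} + v_{5} = v_{7} — sig = (2;(1))
  P = {3,6}:  v_{3} + v_{6} = v_{1} — sig = (2;(1))
  P = {3,7}:  v_{3} + v_{7} = v_{6} — sig = (2;(1))
  P = {4,6}:  v_{4} + v_{6} = v_{7} — sig = (2;(1))
  P = {4,7}:  v_{4} + v_{7} = v_{5} — sig = (2;(1))
  P = {6,7}:  v_{6} + v_{7} = v_{8} — sig = (2;(1))
  P = {1,7}:  v_{1} + v_{7} = 2·v_{6} — sig = (2;(2))
  P = {2,5}:  v_{2} + v_{5} = 2·v_{4} — sig = (2;(2))
  P = {3,8}:  v_{3} + v_{8} = 2·v_{6} — sig = (2;(2))
  P = {4,8}:  v_{4} + v_{8} = 2·v_{7} — sig = (2;(2))
  P = {5,6}:  v_{5} + v_{6} = 2·v_{7} — sig = (2;(2))
  P = {1,8}:  v_{1} + v_{8} = 3·v_{6} — sig = (2;(3))
  P = {5,8}:  v_{5} + v_{8} = 3·v_{7} — sig = (2;(3))

Sorted signature multiset PRS(X):
    (2;())
    (2;())
    (2;(1))
    (2;(1))
    (2;(1))
    (2;(1))
    (2;(1))
    (2;(1))
    (2;(1))
    (2;(1))
    (2;(1))
    (2;(1))
    (2;(1))
    (2;(2))
    (2;(2))
    (2;(2))
    (2;(2))
    (2;(2))
    (2;(3))
    (2;(3))


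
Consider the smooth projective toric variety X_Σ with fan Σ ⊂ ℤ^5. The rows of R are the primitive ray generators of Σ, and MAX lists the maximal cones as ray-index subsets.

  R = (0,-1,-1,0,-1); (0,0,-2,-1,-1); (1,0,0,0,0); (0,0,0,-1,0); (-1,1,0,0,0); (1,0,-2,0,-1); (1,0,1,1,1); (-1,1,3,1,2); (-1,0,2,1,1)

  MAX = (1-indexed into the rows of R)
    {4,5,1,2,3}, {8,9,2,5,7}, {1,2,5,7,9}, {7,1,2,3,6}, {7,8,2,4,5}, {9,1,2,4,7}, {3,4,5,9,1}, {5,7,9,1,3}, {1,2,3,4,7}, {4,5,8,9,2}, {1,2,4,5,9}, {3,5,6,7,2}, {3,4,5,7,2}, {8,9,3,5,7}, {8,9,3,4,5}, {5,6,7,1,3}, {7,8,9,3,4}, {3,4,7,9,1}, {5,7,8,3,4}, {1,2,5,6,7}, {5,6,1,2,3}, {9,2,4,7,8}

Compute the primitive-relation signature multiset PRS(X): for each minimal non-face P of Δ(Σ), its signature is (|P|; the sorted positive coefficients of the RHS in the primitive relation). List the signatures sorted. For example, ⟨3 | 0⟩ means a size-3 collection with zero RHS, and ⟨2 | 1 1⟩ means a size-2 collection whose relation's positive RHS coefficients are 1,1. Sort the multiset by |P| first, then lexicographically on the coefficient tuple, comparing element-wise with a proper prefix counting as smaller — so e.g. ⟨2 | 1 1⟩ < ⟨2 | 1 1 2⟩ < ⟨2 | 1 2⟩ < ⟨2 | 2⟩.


9 minimal non-faces of Δ(Σ) (on 9 rays):

  {1,8}:  v_{1} + v_{8} = v_{9}  ⇒ sig = ⟨2 | 1⟩
  {4,6}:  v_{4} + v_{6} = v_{2} + v_{3}  ⇒ sig = ⟨2 | 1 1⟩
  {6,8}:  v_{6} + v_{8} = v_{5} + v_{7}  ⇒ sig = ⟨2 | 1 1⟩
  {6,9}:  v_{6} + v_{9} = v_{1} + v_{5} + v_{7}  ⇒ sig = ⟨2 | 1 1 1⟩
  {2,3,9}:  v_{2} + v_{3} + v_{9} = 0  ⇒ sig = ⟨3 | 0⟩
  {2,3,8}:  v_{2} + v_{3} + v_{8} = v_{4} + v_{5} + v_{7}  ⇒ sig = ⟨3 | 1 1 1⟩
  {1,4,5,7}:  v_{1} + v_{4} + v_{5} + v_{7} = 0  ⇒ sig = ⟨4 | 0⟩
  {4,5,7,9}:  v_{4} + v_{5} + v_{7} + v_{9} = v_{8}  ⇒ sig = ⟨4 | 1⟩
  {1,2,3,5,7}:  v_{1} + v_{2} + v_{3} + v_{5} + v_{7} = v_{6}  ⇒ sig = ⟨5 | 1⟩

Signatures (|P|; sorted positive RHS coefficients), sorted:
    |P|=2: 4 collections, coeffs (1), (1,1), (1,1), (1,1,1)
    |P|=3: 2 collections, coeffs (), (1,1,1)
    |P|=4: 2 collections, coeffs (), (1)
    |P|=5: 1 collection, coeffs (1)


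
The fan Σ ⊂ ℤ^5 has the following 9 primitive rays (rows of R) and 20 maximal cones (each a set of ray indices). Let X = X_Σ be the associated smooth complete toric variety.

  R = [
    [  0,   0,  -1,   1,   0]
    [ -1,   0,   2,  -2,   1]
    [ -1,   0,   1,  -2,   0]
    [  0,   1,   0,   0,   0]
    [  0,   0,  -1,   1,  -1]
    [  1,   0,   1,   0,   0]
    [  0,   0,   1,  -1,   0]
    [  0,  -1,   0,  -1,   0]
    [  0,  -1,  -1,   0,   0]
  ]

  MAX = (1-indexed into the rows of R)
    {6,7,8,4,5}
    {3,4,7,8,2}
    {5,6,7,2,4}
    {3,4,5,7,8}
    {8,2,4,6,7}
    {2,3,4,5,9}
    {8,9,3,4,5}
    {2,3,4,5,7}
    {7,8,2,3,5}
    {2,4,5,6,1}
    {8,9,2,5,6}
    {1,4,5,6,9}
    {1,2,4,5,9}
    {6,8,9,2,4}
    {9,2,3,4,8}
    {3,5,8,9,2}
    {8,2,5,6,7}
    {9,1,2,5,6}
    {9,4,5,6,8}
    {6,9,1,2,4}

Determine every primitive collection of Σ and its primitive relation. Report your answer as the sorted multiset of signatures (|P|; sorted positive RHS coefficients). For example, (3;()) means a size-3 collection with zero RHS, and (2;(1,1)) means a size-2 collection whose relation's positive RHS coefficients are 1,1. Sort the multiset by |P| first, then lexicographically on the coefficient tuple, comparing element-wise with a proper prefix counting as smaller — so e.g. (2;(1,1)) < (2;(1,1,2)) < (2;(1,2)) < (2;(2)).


7 minimal non-faces of Δ(Σ) (on 9 rays):

  • {1,7}:  v_{1} + v_{7} = 0  so sig = (2;())
  • {1,8}:  v_{1} + v_{8} = v_{9}  so sig = (2;(1))
  • {7,9}:  v_{7} + v_{9} = v_{8}  so sig = (2;(1))
  • {1,3}:  v_{1} + v_{3} = v_{2} + v_{4} + v_{5} + v_{9}  so sig = (2;(1,1,1,1))
  • {3,6}:  v_{3} + v_{6} = 2·v_{7}  so sig = (2;(2))
  • {2,4,5,8}:  v_{2} + v_{4} + v_{5} + v_{8} = v_{3}  so sig = (4;(1))
  • {2,4,5,6,9}:  v_{2} + v_{4} + v_{5} + v_{6} + v_{9} = v_{7}  so sig = (5;(1))

Sorted signature multiset PRS(X):
    |P|=2: 5 collections, coeffs (), (1), (1), (1,1,1,1), (2)
    |P|=4: 1 collection, coeffs (1)
    |P|=5: 1 collection, coeffs (1)


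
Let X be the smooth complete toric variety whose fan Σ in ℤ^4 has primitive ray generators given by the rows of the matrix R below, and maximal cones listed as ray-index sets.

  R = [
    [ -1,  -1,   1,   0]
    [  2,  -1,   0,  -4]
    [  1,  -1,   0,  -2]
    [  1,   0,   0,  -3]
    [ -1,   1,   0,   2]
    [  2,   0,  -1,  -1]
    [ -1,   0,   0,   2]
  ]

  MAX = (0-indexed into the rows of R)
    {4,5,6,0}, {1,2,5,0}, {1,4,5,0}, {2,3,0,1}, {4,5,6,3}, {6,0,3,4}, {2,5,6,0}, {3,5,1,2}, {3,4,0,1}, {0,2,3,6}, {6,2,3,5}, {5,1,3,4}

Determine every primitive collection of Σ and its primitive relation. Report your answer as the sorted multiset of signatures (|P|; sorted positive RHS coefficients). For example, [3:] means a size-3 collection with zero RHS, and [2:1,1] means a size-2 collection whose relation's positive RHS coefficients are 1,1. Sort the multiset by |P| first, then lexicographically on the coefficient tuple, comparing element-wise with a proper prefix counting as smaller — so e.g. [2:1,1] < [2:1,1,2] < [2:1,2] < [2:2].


3 minimal non-faces of Δ(Σ) (on 7 rays):

  P={2,4}:  v_{2} + v_{4} = 0  ⟹  sig = [2:]
  P={1,6}:  v_{1} + v_{6} = v_{2}  ⟹  sig = [2:1]
  P={0,3,5}:  v_{0} + v_{3} + v_{5} = v_{1}  ⟹  sig = [3:1]

so the primitive-relation signature multiset is
[[2:], [2:1], [3:1]]


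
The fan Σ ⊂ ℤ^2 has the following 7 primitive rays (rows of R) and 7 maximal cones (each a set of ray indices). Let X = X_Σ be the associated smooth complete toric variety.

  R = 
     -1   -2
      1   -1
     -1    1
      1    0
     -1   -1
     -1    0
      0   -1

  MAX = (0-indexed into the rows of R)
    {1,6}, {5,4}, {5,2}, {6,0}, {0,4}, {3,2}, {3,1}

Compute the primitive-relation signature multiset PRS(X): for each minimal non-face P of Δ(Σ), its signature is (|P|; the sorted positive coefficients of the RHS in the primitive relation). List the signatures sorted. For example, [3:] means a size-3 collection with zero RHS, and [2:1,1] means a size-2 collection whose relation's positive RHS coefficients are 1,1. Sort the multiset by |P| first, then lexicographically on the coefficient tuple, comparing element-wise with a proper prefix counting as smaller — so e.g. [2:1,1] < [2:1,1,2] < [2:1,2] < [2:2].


14 collections generate NE(X_Σ); each relation:

  P={1,2}:  v_{1} + v_{2} = 0  ⇒ sig = [2:]
  P={3,5}:  v_{3} + v_{5} = 0  ⇒ sig = [2:]
  P={1,5}:  v_{1} + v_{5} = v_{6}  ⇒ sig = [2:1]
  P={2,6}:  v_{2} + v_{6} = v_{5}  ⇒ sig = [2:1]
  P={3,4}:  v_{3} + v_{4} = v_{6}  ⇒ sig = [2:1]
  P={3,6}:  v_{3} + v_{6} = v_{1}  ⇒ sig = [2:1]
  P={4,6}:  v_{4} + v_{6} = v_{0}  ⇒ sig = [2:1]
  P={5,6}:  v_{5} + v_{6} = v_{4}  ⇒ sig = [2:1]
  P={0,2}:  v_{0} + v_{2} = v_{4} + v_{5}  ⇒ sig = [2:1,1]
  P={0,3}:  v_{0} + v_{3} = 2·v_{6}  ⇒ sig = [2:2]
  P={0,5}:  v_{0} + v_{5} = 2·v_{4}  ⇒ sig = [2:2]
  P={1,4}:  v_{1} + v_{4} = 2·v_{6}  ⇒ sig = [2:2]
  P={2,4}:  v_{2} + v_{4} = 2·v_{5}  ⇒ sig = [2:2]
  P={0,1}:  v_{0} + v_{1} = 3·v_{6}  ⇒ sig = [2:3]

Sorted signature multiset PRS(X):
    |P|=2: 14 collections, coeffs (), (), (1), (1), (1), (1), (1), (1), (1,1), (2), (2), (2), (2), (3)


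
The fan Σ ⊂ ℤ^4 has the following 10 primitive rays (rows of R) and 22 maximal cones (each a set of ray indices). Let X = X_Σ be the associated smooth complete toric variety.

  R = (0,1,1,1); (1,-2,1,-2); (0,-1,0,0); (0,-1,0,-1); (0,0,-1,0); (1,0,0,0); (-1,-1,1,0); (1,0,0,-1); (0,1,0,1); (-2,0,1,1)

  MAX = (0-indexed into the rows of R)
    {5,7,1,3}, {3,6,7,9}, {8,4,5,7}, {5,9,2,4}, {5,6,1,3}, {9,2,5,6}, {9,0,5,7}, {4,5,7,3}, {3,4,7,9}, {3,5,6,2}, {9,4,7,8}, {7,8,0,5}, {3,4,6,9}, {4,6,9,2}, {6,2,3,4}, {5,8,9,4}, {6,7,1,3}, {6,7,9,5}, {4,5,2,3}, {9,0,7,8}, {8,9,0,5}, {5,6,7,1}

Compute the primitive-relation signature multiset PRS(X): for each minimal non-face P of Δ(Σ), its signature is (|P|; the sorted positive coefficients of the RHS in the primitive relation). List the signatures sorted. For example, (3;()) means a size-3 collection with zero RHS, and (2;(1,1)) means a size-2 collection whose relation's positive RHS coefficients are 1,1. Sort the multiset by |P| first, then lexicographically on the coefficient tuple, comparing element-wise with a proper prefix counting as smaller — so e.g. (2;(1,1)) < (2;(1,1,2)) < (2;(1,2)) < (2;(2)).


Primitive collections (20):

  {3,8}:  v_{3} + v_{8} = 0 ; sig = (2;())
  {0,4}:  v_{0} + v_{4} = v_{8} ; sig = (2;(1))
  {2,7}:  v_{2} + v_{7} = v_{3} + v_{5} ; sig = (2;(1,1))
  {6,8}:  v_{6} + v_{8} = v_{5} + v_{9} ; sig = (2;(1,1))
  {0,3}:  v_{0} + v_{3} = v_{5} + v_{7} + v_{9} ; sig = (2;(1,1,1))
  {1,8}:  v_{1} + v_{8} = v_{5} + v_{6} + v_{7} ; sig = (2;(1,1,1))
  {2,8}:  v_{2} + v_{8} = v_{4} + 2·v_{5} + v_{9} ; sig = (2;(1,1,2))
  {0,1}:  v_{0} + v_{1} = 2·v_{5} + v_{6} + 2·v_{7} + v_{9} ; sig = (2;(1,1,2,2))
  {0,2}:  v_{0} + v_{2} = 2·v_{5} + v_{9} ; sig = (2;(1,2))
  {1,4}:  v_{1} + v_{4} = 2·v_{3} + v_{5} ; sig = (2;(1,2))
  {1,9}:  v_{1} + v_{9} = 2·v_{6} + v_{7} ; sig = (2;(1,2))
  {0,6}:  v_{0} + v_{6} = 2·v_{5} + v_{7} + 2·v_{9} ; sig = (2;(1,2,2))
  {1,2}:  v_{1} + v_{2} = 2·v_{3} + 2·v_{5} + v_{6} ; sig = (2;(1,2,2))
  {3,5,9}:  v_{3} + v_{5} + v_{9} = v_{6} ; sig = (3;(1))
  {4,5,6}:  v_{4} + v_{5} + v_{6} = v_{2} ; sig = (3;(1))
  {4,6,7}:  v_{4} + v_{6} + v_{7} = v_{3} ; sig = (3;(1))
  {2,3,9}:  v_{2} + v_{3} + v_{9} = v_{4} + 2·v_{6} ; sig = (3;(1,2))
  {4,5,7,9}:  v_{4} + v_{5} + v_{7} + v_{9} = 0 ; sig = (4;())
  {3,5,6,7}:  v_{3} + v_{5} + v_{6} + v_{7} = v_{1} ; sig = (4;(1))
  {5,7,8,9}:  v_{5} + v_{7} + v_{8} + v_{9} = v_{0} ; sig = (4;(1))

Hence PRS(X_Σ) =
{ (2;()),  (2;(1)),  (2;(1,1)) ×2,  (2;(1,1,1)) ×2,  (2;(1,1,2)),  (2;(1,1,2,2)),  (2;(1,2)) ×3,  (2;(1,2,2)) ×2,  (3;(1)) ×3,  (3;(1,2)),  (4;()),  (4;(1)) ×2 }


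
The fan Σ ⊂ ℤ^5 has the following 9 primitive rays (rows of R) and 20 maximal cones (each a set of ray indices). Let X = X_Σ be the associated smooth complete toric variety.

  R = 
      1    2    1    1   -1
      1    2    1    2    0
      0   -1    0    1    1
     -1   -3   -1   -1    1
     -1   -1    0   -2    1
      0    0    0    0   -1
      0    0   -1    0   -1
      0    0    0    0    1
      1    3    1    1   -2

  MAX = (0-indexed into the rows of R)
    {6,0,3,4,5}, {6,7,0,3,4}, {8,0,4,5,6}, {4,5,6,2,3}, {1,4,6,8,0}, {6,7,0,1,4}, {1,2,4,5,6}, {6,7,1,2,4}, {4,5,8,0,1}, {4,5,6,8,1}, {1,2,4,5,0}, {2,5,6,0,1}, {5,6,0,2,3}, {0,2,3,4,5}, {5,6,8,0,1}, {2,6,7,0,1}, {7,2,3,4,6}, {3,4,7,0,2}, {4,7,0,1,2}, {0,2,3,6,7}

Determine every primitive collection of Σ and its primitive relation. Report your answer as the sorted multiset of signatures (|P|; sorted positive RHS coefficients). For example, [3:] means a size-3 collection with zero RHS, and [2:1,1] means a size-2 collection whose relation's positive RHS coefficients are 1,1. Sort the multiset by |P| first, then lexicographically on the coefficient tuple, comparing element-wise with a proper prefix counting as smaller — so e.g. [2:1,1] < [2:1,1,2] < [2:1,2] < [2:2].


Primitive collections (7):

  P = {5,7}:  v_{5} + v_{7} = 0  →  sig = [2:]
  P = {1,3}:  v_{1} + v_{3} = v_{2}  →  sig = [2:1]
  P = {3,8}:  v_{3} + v_{8} = v_{5}  →  sig = [2:1]
  P = {2,8}:  v_{2} + v_{8} = v_{1} + v_{5}  →  sig = [2:1,1]
  P = {7,8}:  v_{7} + v_{8} = v_{0} + v_{1} + v_{4} + v_{6}  →  sig = [2:1,1,1,1]
  P = {0,2,4,6}:  v_{0} + v_{2} + v_{4} + v_{6} = 0  →  sig = [4:]
  P = {0,1,4,5,6}:  v_{0} + v_{1} + v_{4} + v_{5} + v_{6} = v_{8}  →  sig = [5:1]

so the primitive-relation signature multiset is
    [2:]
    [2:1]
    [2:1]
    [2:1,1]
    [2:1,1,1,1]
    [4:]
    [5:1]


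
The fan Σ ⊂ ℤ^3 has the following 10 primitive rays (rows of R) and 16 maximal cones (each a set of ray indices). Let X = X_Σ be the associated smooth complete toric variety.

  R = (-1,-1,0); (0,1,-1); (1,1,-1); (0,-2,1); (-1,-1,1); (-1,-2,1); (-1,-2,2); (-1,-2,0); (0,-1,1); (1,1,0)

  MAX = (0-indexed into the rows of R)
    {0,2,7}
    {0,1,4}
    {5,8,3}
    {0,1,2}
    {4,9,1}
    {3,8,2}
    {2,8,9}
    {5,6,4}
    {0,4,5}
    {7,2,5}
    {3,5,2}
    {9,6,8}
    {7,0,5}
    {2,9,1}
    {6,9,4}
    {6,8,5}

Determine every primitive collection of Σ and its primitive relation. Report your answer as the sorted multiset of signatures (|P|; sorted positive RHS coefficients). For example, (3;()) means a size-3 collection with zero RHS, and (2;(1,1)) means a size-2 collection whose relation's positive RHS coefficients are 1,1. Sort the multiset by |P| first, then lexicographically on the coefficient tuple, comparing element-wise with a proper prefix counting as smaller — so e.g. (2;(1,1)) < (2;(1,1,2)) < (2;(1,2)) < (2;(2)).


The 23 primitive collections of Σ (r=10, n=3):

  {0,9}:  v_{0} + v_{9} = 0 ; sig = (2;())
  {1,8}:  v_{1} + v_{8} = 0 ; sig = (2;())
  {2,4}:  v_{2} + v_{4} = 0 ; sig = (2;())
  {0,8}:  v_{0} + v_{8} = v_{5} ; sig = (2;(1))
  {1,5}:  v_{1} + v_{5} = v_{0} ; sig = (2;(1))
  {1,6}:  v_{1} + v_{6} = v_{4} ; sig = (2;(1))
  {2,6}:  v_{2} + v_{6} = v_{8} ; sig = (2;(1))
  {4,8}:  v_{4} + v_{8} = v_{6} ; sig = (2;(1))
  {5,9}:  v_{5} + v_{9} = v_{8} ; sig = (2;(1))
  {0,6}:  v_{0} + v_{6} = v_{4} + v_{5} ; sig = (2;(1,1))
  {1,3}:  v_{1} + v_{3} = v_{2} + v_{5} ; sig = (2;(1,1))
  {3,4}:  v_{3} + v_{4} = v_{5} + v_{8} ; sig = (2;(1,1))
  {4,7}:  v_{4} + v_{7} = v_{0} + v_{5} ; sig = (2;(1,1))
  {7,9}:  v_{7} + v_{9} = v_{2} + v_{5} ; sig = (2;(1,1))
  {0,3}:  v_{0} + v_{3} = v_{2} + 2·v_{5} ; sig = (2;(1,2))
  {1,7}:  v_{1} + v_{7} = 2·v_{0} + v_{2} ; sig = (2;(1,2))
  {3,6}:  v_{3} + v_{6} = v_{5} + 2·v_{8} ; sig = (2;(1,2))
  {3,9}:  v_{3} + v_{9} = v_{2} + 2·v_{8} ; sig = (2;(1,2))
  {7,8}:  v_{7} + v_{8} = v_{2} + 2·v_{5} ; sig = (2;(1,2))
  {6,7}:  v_{6} + v_{7} = 2·v_{5} ; sig = (2;(2))
  {3,7}:  v_{3} + v_{7} = 2·v_{2} + 3·v_{5} ; sig = (2;(2,3))
  {0,2,5}:  v_{0} + v_{2} + v_{5} = v_{7} ; sig = (3;(1))
  {2,5,8}:  v_{2} + v_{5} + v_{8} = v_{3} ; sig = (3;(1))

Signatures (|P|; sorted positive RHS coefficients), sorted:
    (2;())
    (2;())
    (2;())
    (2;(1))
    (2;(1))
    (2;(1))
    (2;(1))
    (2;(1))
    (2;(1))
    (2;(1,1))
    (2;(1,1))
    (2;(1,1))
    (2;(1,1))
    (2;(1,1))
    (2;(1,2))
    (2;(1,2))
    (2;(1,2))
    (2;(1,2))
    (2;(1,2))
    (2;(2))
    (2;(2,3))
    (3;(1))
    (3;(1))


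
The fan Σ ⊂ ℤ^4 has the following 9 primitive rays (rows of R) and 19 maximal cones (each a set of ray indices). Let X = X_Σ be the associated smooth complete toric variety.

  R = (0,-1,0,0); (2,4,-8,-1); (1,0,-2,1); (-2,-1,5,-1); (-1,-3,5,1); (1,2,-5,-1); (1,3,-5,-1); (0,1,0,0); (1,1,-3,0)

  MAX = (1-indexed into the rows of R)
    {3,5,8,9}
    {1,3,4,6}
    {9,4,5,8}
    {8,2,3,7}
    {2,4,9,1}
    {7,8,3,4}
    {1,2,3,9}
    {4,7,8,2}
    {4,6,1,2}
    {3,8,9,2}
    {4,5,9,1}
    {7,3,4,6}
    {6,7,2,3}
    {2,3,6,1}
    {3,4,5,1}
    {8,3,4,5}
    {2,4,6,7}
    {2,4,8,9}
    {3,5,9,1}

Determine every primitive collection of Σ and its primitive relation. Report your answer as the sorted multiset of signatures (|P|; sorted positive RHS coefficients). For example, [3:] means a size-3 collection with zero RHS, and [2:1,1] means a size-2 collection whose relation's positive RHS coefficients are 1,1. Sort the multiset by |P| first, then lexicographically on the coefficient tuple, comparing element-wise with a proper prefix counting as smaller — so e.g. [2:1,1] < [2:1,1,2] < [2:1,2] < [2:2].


|primitive collections| = 10. Relations:

  • {1,8}:  v_{1} + v_{8} = 0  →  sig = [2:]
  • {5,7}:  v_{5} + v_{7} = 0  →  sig = [2:]
  • {1,7}:  v_{1} + v_{7} = v_{6}  →  sig = [2:1]
  • {2,5}:  v_{2} + v_{5} = v_{9}  →  sig = [2:1]
  • {5,6}:  v_{5} + v_{6} = v_{1}  →  sig = [2:1]
  • {6,8}:  v_{6} + v_{8} = v_{7}  →  sig = [2:1]
  • {7,9}:  v_{7} + v_{9} = v_{2}  →  sig = [2:1]
  • {6,9}:  v_{6} + v_{9} = v_{1} + v_{2}  →  sig = [2:1,1]
  • {3,4,9}:  v_{3} + v_{4} + v_{9} = 0  →  sig = [3:]
  • {2,3,4}:  v_{2} + v_{3} + v_{4} = v_{7}  →  sig = [3:1]

Sorted signature multiset PRS(X):
    [2:]
    [2:]
    [2:1]
    [2:1]
    [2:1]
    [2:1]
    [2:1]
    [2:1,1]
    [3:]
    [3:1]


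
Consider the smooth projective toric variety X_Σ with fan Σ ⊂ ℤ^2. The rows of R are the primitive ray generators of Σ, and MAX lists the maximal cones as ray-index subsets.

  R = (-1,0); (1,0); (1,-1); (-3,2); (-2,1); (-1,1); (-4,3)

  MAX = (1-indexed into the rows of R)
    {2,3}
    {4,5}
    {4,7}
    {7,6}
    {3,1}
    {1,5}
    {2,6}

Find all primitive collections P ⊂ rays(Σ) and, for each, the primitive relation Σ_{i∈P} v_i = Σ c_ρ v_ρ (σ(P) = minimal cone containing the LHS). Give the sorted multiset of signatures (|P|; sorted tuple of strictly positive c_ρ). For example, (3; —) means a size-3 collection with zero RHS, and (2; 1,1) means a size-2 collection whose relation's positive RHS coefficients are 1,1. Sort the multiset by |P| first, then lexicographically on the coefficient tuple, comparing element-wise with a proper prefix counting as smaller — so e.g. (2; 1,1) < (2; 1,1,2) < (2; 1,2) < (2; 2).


|primitive collections| = 14. Relations:

  P={1,2}:  v_{1} + v_{2} = 0  so sig = (2; —)
  P={3,6}:  v_{3} + v_{6} = 0  so sig = (2; —)
  P={1,6}:  v_{1} + v_{6} = v_{5}  so sig = (2; 1)
  P={2,5}:  v_{2} + v_{5} = v_{6}  so sig = (2; 1)
  P={3,4}:  v_{3} + v_{4} = v_{5}  so sig = (2; 1)
  P={3,5}:  v_{3} + v_{5} = v_{1}  so sig = (2; 1)
  P={3,7}:  v_{3} + v_{7} = v_{4}  so sig = (2; 1)
  P={4,6}:  v_{4} + v_{6} = v_{7}  so sig = (2; 1)
  P={5,6}:  v_{5} + v_{6} = v_{4}  so sig = (2; 1)
  P={1,7}:  v_{1} + v_{7} = v_{4} + v_{5}  so sig = (2; 1,1)
  P={1,4}:  v_{1} + v_{4} = 2·v_{5}  so sig = (2; 2)
  P={2,4}:  v_{2} + v_{4} = 2·v_{6}  so sig = (2; 2)
  P={5,7}:  v_{5} + v_{7} = 2·v_{4}  so sig = (2; 2)
  P={2,7}:  v_{2} + v_{7} = 3·v_{6}  so sig = (2; 3)

so the primitive-relation signature multiset is
{ (2; —) ×2,  (2; 1) ×7,  (2; 1,1),  (2; 2) ×3,  (2; 3) }


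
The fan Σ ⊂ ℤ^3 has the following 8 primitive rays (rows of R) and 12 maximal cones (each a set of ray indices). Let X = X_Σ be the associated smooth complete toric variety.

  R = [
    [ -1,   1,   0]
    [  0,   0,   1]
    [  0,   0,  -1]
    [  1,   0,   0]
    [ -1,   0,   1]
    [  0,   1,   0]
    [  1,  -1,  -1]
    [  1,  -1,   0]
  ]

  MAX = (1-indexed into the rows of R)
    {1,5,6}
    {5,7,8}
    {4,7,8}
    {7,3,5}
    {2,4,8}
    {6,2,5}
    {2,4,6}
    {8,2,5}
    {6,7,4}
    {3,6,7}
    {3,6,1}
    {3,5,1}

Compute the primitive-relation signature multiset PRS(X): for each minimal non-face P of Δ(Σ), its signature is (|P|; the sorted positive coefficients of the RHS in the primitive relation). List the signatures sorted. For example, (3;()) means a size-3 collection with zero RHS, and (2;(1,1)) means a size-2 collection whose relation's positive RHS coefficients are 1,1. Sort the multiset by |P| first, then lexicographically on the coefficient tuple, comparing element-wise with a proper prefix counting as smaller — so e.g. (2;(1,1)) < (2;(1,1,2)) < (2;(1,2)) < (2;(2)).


Minimal non-faces — 12 found among 8 rays, 12 max cones:

  P = {1,8}:  v_{1} + v_{8} = 0  ⇒ sig = (2;())
  P = {2,3}:  v_{2} + v_{3} = 0  ⇒ sig = (2;())
  P = {1,4}:  v_{1} + v_{4} = v_{6}  ⇒ sig = (2;(1))
  P = {1,7}:  v_{1} + v_{7} = v_{3}  ⇒ sig = (2;(1))
  P = {2,7}:  v_{2} + v_{7} = v_{8}  ⇒ sig = (2;(1))
  P = {3,8}:  v_{3} + v_{8} = v_{7}  ⇒ sig = (2;(1))
  P = {4,5}:  v_{4} + v_{5} = v_{2}  ⇒ sig = (2;(1))
  P = {6,8}:  v_{6} + v_{8} = v_{4}  ⇒ sig = (2;(1))
  P = {1,2}:  v_{1} + v_{2} = v_{5} + v_{6}  ⇒ sig = (2;(1,1))
  P = {3,4}:  v_{3} + v_{4} = v_{6} + v_{7}  ⇒ sig = (2;(1,1))
  P = {5,6,7}:  v_{5} + v_{6} + v_{7} = 0  ⇒ sig = (3;())
  P = {3,5,6}:  v_{3} + v_{5} + v_{6} = v_{1}  ⇒ sig = (3;(1))

Signatures (|P|; sorted positive RHS coefficients), sorted:
{ (2;()) ×2,  (2;(1)) ×6,  (2;(1,1)) ×2,  (3;()),  (3;(1)) }


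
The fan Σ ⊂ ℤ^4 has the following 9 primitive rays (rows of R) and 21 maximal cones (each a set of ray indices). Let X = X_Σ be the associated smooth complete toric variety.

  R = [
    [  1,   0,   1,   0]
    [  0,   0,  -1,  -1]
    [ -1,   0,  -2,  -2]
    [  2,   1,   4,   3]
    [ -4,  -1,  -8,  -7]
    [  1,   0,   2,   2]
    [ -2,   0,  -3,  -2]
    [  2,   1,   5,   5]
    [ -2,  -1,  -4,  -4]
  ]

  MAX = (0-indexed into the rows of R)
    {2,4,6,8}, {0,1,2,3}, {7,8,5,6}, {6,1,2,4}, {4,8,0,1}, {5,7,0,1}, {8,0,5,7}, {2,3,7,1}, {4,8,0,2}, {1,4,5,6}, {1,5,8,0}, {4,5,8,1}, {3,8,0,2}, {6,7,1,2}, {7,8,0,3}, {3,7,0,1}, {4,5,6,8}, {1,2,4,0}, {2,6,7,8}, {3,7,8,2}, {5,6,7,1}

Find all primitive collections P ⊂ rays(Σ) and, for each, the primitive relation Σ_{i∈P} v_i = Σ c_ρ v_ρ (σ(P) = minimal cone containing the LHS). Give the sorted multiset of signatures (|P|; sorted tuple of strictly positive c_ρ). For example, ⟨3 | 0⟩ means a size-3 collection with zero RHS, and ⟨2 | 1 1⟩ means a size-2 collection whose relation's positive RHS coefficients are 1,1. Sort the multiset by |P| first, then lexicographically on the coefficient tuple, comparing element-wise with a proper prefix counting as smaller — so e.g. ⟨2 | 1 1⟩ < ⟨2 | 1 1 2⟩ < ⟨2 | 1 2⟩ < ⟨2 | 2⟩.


12 collections generate NE(X_Σ); each relation:

  • {2,5}:  v_{2} + v_{5} = 0  ⇒ sig = ⟨2 | 0⟩
  • {0,6}:  v_{0} + v_{6} = v_{2}  ⇒ sig = ⟨2 | 1⟩
  • {4,7}:  v_{4} + v_{7} = v_{6}  ⇒ sig = ⟨2 | 1⟩
  • {3,5}:  v_{3} + v_{5} = v_{0} + v_{7}  ⇒ sig = ⟨2 | 1 1⟩
  • {3,6}:  v_{3} + v_{6} = 2·v_{2} + v_{7}  ⇒ sig = ⟨2 | 1 2⟩
  • {3,4}:  v_{3} + v_{4} = 2·v_{2}  ⇒ sig = ⟨2 | 2⟩
  • {1,7,8}:  v_{1} + v_{7} + v_{8} = 0  ⇒ sig = ⟨3 | 0⟩
  • {0,2,7}:  v_{0} + v_{2} + v_{7} = v_{3}  ⇒ sig = ⟨3 | 1⟩
  • {1,6,8}:  v_{1} + v_{6} + v_{8} = v_{4}  ⇒ sig = ⟨3 | 1⟩
  • {0,4,5}:  v_{0} + v_{4} + v_{5} = v_{1} + v_{8}  ⇒ sig = ⟨3 | 1 1⟩
  • {1,2,8}:  v_{1} + v_{2} + v_{8} = v_{0} + v_{4}  ⇒ sig = ⟨3 | 1 1⟩
  • {1,3,8}:  v_{1} + v_{3} + v_{8} = v_{0} + v_{2}  ⇒ sig = ⟨3 | 1 1⟩

Signatures (|P|; sorted positive RHS coefficients), sorted:
    |P|=2: 6 collections, coeffs (), (1), (1), (1,1), (1,2), (2)
    |P|=3: 6 collections, coeffs (), (1), (1), (1,1), (1,1), (1,1)


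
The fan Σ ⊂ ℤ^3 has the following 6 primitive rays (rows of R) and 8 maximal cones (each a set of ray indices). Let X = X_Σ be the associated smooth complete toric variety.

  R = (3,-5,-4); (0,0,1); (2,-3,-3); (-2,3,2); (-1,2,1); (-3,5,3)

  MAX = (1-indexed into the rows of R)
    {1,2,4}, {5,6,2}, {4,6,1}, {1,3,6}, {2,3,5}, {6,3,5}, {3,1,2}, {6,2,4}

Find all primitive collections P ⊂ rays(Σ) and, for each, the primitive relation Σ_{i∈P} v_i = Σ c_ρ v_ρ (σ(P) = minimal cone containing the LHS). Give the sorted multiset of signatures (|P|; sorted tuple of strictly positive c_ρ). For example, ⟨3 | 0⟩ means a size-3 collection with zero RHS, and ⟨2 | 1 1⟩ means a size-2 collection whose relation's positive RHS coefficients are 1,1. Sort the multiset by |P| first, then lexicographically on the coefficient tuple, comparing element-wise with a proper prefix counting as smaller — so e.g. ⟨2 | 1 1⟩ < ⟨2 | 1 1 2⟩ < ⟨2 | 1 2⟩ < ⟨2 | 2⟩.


Minimal non-faces — 5 found among 6 rays, 8 max cones:

  P = {1,5}:  v_{1} + v_{5} = v_{3} ; sig = ⟨2 | 1⟩
  P = {4,5}:  v_{4} + v_{5} = v_{6} ; sig = ⟨2 | 1⟩
  P = {3,4}:  v_{3} + v_{4} = v_{1} + v_{6} ; sig = ⟨2 | 1 1⟩
  P = {1,2,6}:  v_{1} + v_{2} + v_{6} = 0 ; sig = ⟨3 | 0⟩
  P = {2,3,6}:  v_{2} + v_{3} + v_{6} = v_{5} ; sig = ⟨3 | 1⟩

so the primitive-relation signature multiset is
[⟨2 | 1⟩, ⟨2 | 1⟩, ⟨2 | 1 1⟩, ⟨3 | 0⟩, ⟨3 | 1⟩]


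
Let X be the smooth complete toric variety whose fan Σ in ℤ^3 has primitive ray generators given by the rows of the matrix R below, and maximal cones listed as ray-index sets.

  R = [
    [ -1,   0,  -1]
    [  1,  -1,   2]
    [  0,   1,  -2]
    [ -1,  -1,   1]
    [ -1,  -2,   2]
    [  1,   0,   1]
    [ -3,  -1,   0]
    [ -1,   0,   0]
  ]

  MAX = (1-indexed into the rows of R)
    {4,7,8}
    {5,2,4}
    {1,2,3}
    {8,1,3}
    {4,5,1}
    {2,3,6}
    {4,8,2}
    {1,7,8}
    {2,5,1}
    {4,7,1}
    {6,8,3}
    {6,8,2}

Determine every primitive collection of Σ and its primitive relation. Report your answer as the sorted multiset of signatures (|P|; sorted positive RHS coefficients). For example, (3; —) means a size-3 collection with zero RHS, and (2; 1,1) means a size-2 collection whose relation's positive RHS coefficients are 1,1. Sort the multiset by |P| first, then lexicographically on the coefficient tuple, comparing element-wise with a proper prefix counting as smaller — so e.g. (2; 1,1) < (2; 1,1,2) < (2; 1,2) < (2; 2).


Σ has 14 primitive collections:

  • {1,6}:  v_{1} + v_{6} = 0  so sig = (2; —)
  • {3,4}:  v_{3} + v_{4} = v_{1}  so sig = (2; 1)
  • {4,6}:  v_{4} + v_{6} = v_{2} + v_{8}  so sig = (2; 1,1)
  • {5,6}:  v_{5} + v_{6} = v_{2} + v_{4}  so sig = (2; 1,1)
  • {6,7}:  v_{6} + v_{7} = v_{4} + v_{8}  so sig = (2; 1,1)
  • {3,5}:  v_{3} + v_{5} = 2·v_{1} + v_{2}  so sig = (2; 1,2)
  • {3,7}:  v_{3} + v_{7} = 2·v_{1} + v_{8}  so sig = (2; 1,2)
  • {5,7}:  v_{5} + v_{7} = v_{1} + 3·v_{4}  so sig = (2; 1,3)
  • {2,7}:  v_{2} + v_{7} = 2·v_{4}  so sig = (2; 2)
  • {5,8}:  v_{5} + v_{8} = 2·v_{4}  so sig = (2; 2)
  • {2,3,8}:  v_{2} + v_{3} + v_{8} = 0  so sig = (3; —)
  • {1,2,4}:  v_{1} + v_{2} + v_{4} = v_{5}  so sig = (3; 1)
  • {1,2,8}:  v_{1} + v_{2} + v_{8} = v_{4}  so sig = (3; 1)
  • {1,4,8}:  v_{1} + v_{4} + v_{8} = v_{7}  so sig = (3; 1)

so the primitive-relation signature multiset is
    |P|=2: 10 collections, coeffs (), (1), (1,1), (1,1), (1,1), (1,2), (1,2), (1,3), (2), (2)
    |P|=3: 4 collections, coeffs (), (1), (1), (1)


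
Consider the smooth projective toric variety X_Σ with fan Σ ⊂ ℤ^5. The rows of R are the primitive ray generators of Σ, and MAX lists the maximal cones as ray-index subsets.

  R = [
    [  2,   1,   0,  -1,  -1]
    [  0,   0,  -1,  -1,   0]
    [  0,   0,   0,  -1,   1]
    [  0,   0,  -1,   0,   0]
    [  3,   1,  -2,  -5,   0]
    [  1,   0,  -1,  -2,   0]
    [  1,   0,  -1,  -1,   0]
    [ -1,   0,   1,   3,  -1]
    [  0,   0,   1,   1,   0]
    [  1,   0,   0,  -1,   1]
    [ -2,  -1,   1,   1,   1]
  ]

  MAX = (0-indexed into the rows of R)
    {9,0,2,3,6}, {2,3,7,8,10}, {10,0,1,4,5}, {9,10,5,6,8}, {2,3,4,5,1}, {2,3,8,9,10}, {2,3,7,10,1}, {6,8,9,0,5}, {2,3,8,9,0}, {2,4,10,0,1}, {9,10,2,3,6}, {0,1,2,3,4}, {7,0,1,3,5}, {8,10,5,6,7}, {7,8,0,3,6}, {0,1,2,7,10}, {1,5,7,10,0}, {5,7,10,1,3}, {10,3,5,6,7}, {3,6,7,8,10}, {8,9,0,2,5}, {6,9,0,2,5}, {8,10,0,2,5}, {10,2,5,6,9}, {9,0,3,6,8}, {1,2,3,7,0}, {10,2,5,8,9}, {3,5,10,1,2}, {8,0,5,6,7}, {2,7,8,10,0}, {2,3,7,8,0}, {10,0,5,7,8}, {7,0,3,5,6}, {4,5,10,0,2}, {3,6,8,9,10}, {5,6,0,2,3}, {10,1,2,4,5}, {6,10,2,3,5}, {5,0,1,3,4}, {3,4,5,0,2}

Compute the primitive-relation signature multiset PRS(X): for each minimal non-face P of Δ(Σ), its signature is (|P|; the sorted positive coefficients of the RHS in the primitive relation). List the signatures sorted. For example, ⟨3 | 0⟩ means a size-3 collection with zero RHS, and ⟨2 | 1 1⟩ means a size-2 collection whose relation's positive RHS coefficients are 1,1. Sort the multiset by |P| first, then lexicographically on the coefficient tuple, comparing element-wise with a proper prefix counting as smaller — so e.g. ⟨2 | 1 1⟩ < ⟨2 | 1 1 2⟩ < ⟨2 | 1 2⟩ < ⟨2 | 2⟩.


Σ has 18 primitive collections:

  P={1,8}:  v_{1} + v_{8} = 0  so sig = ⟨2 | 0⟩
  P={1,6}:  v_{1} + v_{6} = v_{3} + v_{5}  so sig = ⟨2 | 1 1⟩
  P={1,9}:  v_{1} + v_{9} = v_{2} + v_{6}  so sig = ⟨2 | 1 1⟩
  P={4,7}:  v_{4} + v_{7} = v_{0} + v_{1}  so sig = ⟨2 | 1 1⟩
  P={4,8}:  v_{4} + v_{8} = v_{0} + v_{2} + v_{5}  so sig = ⟨2 | 1 1 1⟩
  P={4,6}:  v_{4} + v_{6} = v_{0} + v_{2} + v_{3} + 2·v_{5}  so sig = ⟨2 | 1 1 1 2⟩
  P={4,9}:  v_{4} + v_{9} = v_{0} + 2·v_{2} + v_{5} + v_{6}  so sig = ⟨2 | 1 1 1 2⟩
  P={7,9}:  v_{7} + v_{9} = v_{3} + 2·v_{8}  so sig = ⟨2 | 1 2⟩
  P={0,3,10}:  v_{0} + v_{3} + v_{10} = 0  so sig = ⟨3 | 0⟩
  P={2,5,7}:  v_{2} + v_{5} + v_{7} = 0  so sig = ⟨3 | 0⟩
  P={2,6,8}:  v_{2} + v_{6} + v_{8} = v_{9}  so sig = ⟨3 | 1⟩
  P={3,5,8}:  v_{3} + v_{5} + v_{8} = v_{6}  so sig = ⟨3 | 1⟩
  P={0,6,10}:  v_{0} + v_{6} + v_{10} = v_{5} + v_{8}  so sig = ⟨3 | 1 1⟩
  P={2,6,7}:  v_{2} + v_{6} + v_{7} = v_{3} + v_{8}  so sig = ⟨3 | 1 1⟩
  P={3,4,10}:  v_{3} + v_{4} + v_{10} = v_{1} + v_{2} + v_{5}  so sig = ⟨3 | 1 1 1⟩
  P={0,9,10}:  v_{0} + v_{9} + v_{10} = v_{2} + v_{5} + 2·v_{8}  so sig = ⟨3 | 1 1 2⟩
  P={3,5,9}:  v_{3} + v_{5} + v_{9} = v_{2} + 2·v_{6}  so sig = ⟨3 | 1 2⟩
  P={0,1,2,5}:  v_{0} + v_{1} + v_{2} + v_{5} = v_{4}  so sig = ⟨4 | 1⟩

Signatures (|P|; sorted positive RHS coefficients), sorted:
[⟨2 | 0⟩, ⟨2 | 1 1⟩, ⟨2 | 1 1⟩, ⟨2 | 1 1⟩, ⟨2 | 1 1 1⟩, ⟨2 | 1 1 1 2⟩, ⟨2 | 1 1 1 2⟩, ⟨2 | 1 2⟩, ⟨3 | 0⟩, ⟨3 | 0⟩, ⟨3 | 1⟩, ⟨3 | 1⟩, ⟨3 | 1 1⟩, ⟨3 | 1 1⟩, ⟨3 | 1 1 1⟩, ⟨3 | 1 1 2⟩, ⟨3 | 1 2⟩, ⟨4 | 1⟩]
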